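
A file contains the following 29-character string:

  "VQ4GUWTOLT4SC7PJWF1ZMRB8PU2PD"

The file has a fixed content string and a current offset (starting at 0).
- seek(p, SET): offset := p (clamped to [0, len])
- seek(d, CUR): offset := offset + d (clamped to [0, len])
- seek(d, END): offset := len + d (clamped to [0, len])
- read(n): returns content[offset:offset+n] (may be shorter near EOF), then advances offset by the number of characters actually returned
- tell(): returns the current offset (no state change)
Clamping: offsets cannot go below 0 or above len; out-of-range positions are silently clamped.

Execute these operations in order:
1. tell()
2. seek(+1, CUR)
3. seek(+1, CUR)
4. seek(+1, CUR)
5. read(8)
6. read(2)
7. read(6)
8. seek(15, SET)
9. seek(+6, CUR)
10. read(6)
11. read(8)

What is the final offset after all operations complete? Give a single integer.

Answer: 29

Derivation:
After 1 (tell()): offset=0
After 2 (seek(+1, CUR)): offset=1
After 3 (seek(+1, CUR)): offset=2
After 4 (seek(+1, CUR)): offset=3
After 5 (read(8)): returned 'GUWTOLT4', offset=11
After 6 (read(2)): returned 'SC', offset=13
After 7 (read(6)): returned '7PJWF1', offset=19
After 8 (seek(15, SET)): offset=15
After 9 (seek(+6, CUR)): offset=21
After 10 (read(6)): returned 'RB8PU2', offset=27
After 11 (read(8)): returned 'PD', offset=29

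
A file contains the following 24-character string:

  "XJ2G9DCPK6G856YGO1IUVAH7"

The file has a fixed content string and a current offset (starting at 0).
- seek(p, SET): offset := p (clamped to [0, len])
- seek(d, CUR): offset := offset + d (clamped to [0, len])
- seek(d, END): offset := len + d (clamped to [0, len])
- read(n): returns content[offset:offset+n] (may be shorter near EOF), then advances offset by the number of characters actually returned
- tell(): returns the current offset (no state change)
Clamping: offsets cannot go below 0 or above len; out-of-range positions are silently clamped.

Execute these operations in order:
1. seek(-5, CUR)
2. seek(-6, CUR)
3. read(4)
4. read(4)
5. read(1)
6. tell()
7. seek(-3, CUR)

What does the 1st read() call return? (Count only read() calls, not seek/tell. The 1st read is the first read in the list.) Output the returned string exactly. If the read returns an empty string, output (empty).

Answer: XJ2G

Derivation:
After 1 (seek(-5, CUR)): offset=0
After 2 (seek(-6, CUR)): offset=0
After 3 (read(4)): returned 'XJ2G', offset=4
After 4 (read(4)): returned '9DCP', offset=8
After 5 (read(1)): returned 'K', offset=9
After 6 (tell()): offset=9
After 7 (seek(-3, CUR)): offset=6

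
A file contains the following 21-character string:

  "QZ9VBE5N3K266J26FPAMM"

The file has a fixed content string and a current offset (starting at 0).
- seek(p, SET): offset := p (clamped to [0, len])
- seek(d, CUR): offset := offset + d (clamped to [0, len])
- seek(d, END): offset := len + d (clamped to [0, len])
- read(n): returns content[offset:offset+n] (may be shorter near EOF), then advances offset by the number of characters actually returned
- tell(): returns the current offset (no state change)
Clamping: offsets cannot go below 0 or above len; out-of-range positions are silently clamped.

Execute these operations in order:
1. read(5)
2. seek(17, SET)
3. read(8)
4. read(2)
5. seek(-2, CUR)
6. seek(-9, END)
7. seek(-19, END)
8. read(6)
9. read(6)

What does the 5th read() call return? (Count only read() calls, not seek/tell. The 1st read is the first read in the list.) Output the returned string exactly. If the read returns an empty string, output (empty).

After 1 (read(5)): returned 'QZ9VB', offset=5
After 2 (seek(17, SET)): offset=17
After 3 (read(8)): returned 'PAMM', offset=21
After 4 (read(2)): returned '', offset=21
After 5 (seek(-2, CUR)): offset=19
After 6 (seek(-9, END)): offset=12
After 7 (seek(-19, END)): offset=2
After 8 (read(6)): returned '9VBE5N', offset=8
After 9 (read(6)): returned '3K266J', offset=14

Answer: 3K266J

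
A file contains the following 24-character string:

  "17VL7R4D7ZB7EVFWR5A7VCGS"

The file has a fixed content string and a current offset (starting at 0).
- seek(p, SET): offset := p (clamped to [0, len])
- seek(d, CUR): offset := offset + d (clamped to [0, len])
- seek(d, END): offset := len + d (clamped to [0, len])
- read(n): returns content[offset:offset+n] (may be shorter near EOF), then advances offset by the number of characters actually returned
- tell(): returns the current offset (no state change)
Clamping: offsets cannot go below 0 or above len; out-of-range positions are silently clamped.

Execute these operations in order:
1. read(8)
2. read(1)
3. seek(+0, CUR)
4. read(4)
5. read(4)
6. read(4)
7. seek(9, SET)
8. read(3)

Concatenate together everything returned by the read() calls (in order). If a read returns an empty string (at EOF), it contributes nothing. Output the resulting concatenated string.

Answer: 17VL7R4D7ZB7EVFWR5A7VZB7

Derivation:
After 1 (read(8)): returned '17VL7R4D', offset=8
After 2 (read(1)): returned '7', offset=9
After 3 (seek(+0, CUR)): offset=9
After 4 (read(4)): returned 'ZB7E', offset=13
After 5 (read(4)): returned 'VFWR', offset=17
After 6 (read(4)): returned '5A7V', offset=21
After 7 (seek(9, SET)): offset=9
After 8 (read(3)): returned 'ZB7', offset=12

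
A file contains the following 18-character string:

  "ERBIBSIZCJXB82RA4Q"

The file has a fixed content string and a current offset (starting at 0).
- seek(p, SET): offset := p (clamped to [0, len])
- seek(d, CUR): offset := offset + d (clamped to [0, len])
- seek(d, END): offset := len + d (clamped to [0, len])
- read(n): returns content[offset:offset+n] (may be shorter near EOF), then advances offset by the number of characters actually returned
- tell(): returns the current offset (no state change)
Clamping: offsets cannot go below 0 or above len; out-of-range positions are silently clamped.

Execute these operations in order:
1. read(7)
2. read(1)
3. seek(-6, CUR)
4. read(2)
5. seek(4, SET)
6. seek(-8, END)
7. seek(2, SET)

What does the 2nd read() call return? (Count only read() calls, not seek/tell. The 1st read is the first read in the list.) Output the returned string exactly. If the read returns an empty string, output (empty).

After 1 (read(7)): returned 'ERBIBSI', offset=7
After 2 (read(1)): returned 'Z', offset=8
After 3 (seek(-6, CUR)): offset=2
After 4 (read(2)): returned 'BI', offset=4
After 5 (seek(4, SET)): offset=4
After 6 (seek(-8, END)): offset=10
After 7 (seek(2, SET)): offset=2

Answer: Z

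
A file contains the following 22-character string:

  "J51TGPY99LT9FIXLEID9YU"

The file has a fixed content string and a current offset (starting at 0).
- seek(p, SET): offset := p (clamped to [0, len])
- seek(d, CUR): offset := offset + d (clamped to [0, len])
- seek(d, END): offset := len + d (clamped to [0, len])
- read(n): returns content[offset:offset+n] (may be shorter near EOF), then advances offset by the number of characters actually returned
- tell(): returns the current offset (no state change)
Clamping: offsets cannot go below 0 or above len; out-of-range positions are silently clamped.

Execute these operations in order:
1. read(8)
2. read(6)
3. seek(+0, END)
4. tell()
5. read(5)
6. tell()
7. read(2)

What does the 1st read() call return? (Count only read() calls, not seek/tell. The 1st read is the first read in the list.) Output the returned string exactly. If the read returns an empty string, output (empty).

Answer: J51TGPY9

Derivation:
After 1 (read(8)): returned 'J51TGPY9', offset=8
After 2 (read(6)): returned '9LT9FI', offset=14
After 3 (seek(+0, END)): offset=22
After 4 (tell()): offset=22
After 5 (read(5)): returned '', offset=22
After 6 (tell()): offset=22
After 7 (read(2)): returned '', offset=22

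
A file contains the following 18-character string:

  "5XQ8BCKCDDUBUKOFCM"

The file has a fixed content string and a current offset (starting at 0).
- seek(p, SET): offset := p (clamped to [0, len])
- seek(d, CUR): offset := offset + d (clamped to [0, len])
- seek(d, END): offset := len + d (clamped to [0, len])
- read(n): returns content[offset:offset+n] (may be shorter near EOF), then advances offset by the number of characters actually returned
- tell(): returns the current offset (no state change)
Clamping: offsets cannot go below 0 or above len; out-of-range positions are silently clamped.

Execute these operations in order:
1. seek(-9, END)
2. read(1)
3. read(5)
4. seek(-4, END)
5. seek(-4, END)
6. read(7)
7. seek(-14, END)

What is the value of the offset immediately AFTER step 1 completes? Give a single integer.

After 1 (seek(-9, END)): offset=9

Answer: 9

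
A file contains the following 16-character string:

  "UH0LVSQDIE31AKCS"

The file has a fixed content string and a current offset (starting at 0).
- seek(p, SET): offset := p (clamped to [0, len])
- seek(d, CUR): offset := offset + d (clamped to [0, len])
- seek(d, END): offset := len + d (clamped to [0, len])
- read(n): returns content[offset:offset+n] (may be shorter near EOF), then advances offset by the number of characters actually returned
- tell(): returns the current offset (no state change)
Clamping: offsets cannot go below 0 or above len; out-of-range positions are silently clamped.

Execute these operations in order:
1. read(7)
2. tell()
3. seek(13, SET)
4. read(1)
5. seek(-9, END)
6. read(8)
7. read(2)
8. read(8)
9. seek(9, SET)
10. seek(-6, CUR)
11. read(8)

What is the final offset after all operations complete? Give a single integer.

Answer: 11

Derivation:
After 1 (read(7)): returned 'UH0LVSQ', offset=7
After 2 (tell()): offset=7
After 3 (seek(13, SET)): offset=13
After 4 (read(1)): returned 'K', offset=14
After 5 (seek(-9, END)): offset=7
After 6 (read(8)): returned 'DIE31AKC', offset=15
After 7 (read(2)): returned 'S', offset=16
After 8 (read(8)): returned '', offset=16
After 9 (seek(9, SET)): offset=9
After 10 (seek(-6, CUR)): offset=3
After 11 (read(8)): returned 'LVSQDIE3', offset=11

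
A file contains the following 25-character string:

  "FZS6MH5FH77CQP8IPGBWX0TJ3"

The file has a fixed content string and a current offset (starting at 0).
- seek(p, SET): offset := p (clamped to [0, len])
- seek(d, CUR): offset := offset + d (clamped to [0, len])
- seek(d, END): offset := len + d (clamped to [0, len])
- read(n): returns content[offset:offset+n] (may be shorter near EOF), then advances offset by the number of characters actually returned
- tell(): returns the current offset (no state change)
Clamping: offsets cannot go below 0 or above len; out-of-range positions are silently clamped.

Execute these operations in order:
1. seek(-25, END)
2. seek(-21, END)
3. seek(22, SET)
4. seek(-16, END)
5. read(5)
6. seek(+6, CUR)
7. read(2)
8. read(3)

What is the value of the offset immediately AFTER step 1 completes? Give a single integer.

Answer: 0

Derivation:
After 1 (seek(-25, END)): offset=0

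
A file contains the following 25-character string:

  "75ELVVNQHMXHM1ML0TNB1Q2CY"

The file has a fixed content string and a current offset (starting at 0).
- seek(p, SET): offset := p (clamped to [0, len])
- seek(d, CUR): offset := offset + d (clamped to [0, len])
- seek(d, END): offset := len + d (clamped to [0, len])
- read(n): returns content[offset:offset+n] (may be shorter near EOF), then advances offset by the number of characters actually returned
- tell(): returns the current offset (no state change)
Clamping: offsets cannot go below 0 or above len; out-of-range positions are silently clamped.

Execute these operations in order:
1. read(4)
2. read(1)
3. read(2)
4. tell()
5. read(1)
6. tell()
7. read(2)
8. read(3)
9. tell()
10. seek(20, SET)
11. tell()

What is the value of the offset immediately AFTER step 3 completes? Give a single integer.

After 1 (read(4)): returned '75EL', offset=4
After 2 (read(1)): returned 'V', offset=5
After 3 (read(2)): returned 'VN', offset=7

Answer: 7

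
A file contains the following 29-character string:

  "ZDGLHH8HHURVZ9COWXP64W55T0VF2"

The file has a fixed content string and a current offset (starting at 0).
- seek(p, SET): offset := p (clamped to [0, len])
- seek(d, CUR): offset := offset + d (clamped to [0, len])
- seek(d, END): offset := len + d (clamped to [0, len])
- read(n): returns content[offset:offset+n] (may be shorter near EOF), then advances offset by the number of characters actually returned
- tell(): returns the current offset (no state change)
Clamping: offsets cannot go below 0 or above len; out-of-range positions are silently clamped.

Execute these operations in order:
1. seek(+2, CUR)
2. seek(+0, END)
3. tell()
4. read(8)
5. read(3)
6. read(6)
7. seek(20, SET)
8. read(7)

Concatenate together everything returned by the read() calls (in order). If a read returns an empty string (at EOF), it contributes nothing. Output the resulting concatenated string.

After 1 (seek(+2, CUR)): offset=2
After 2 (seek(+0, END)): offset=29
After 3 (tell()): offset=29
After 4 (read(8)): returned '', offset=29
After 5 (read(3)): returned '', offset=29
After 6 (read(6)): returned '', offset=29
After 7 (seek(20, SET)): offset=20
After 8 (read(7)): returned '4W55T0V', offset=27

Answer: 4W55T0V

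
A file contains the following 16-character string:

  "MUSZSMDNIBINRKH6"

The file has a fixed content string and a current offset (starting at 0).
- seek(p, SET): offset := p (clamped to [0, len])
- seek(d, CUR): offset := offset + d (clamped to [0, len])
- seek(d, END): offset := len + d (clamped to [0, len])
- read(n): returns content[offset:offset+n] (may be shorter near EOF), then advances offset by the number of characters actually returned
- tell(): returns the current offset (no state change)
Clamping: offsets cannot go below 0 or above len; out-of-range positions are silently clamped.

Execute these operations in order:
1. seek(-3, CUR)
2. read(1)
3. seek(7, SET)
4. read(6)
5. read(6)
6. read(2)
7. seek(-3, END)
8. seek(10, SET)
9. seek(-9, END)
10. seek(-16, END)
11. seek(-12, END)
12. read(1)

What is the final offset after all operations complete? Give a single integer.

After 1 (seek(-3, CUR)): offset=0
After 2 (read(1)): returned 'M', offset=1
After 3 (seek(7, SET)): offset=7
After 4 (read(6)): returned 'NIBINR', offset=13
After 5 (read(6)): returned 'KH6', offset=16
After 6 (read(2)): returned '', offset=16
After 7 (seek(-3, END)): offset=13
After 8 (seek(10, SET)): offset=10
After 9 (seek(-9, END)): offset=7
After 10 (seek(-16, END)): offset=0
After 11 (seek(-12, END)): offset=4
After 12 (read(1)): returned 'S', offset=5

Answer: 5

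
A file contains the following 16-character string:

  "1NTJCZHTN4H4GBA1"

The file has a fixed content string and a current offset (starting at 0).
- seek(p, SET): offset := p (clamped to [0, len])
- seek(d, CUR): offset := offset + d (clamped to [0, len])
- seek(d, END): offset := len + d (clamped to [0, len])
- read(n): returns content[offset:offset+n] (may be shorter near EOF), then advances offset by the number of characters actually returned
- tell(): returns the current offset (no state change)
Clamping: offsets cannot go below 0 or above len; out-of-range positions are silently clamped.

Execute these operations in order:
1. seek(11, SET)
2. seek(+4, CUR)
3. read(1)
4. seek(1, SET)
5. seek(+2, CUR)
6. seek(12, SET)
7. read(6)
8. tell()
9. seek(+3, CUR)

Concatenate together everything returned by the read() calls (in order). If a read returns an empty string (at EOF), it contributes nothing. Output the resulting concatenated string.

Answer: 1GBA1

Derivation:
After 1 (seek(11, SET)): offset=11
After 2 (seek(+4, CUR)): offset=15
After 3 (read(1)): returned '1', offset=16
After 4 (seek(1, SET)): offset=1
After 5 (seek(+2, CUR)): offset=3
After 6 (seek(12, SET)): offset=12
After 7 (read(6)): returned 'GBA1', offset=16
After 8 (tell()): offset=16
After 9 (seek(+3, CUR)): offset=16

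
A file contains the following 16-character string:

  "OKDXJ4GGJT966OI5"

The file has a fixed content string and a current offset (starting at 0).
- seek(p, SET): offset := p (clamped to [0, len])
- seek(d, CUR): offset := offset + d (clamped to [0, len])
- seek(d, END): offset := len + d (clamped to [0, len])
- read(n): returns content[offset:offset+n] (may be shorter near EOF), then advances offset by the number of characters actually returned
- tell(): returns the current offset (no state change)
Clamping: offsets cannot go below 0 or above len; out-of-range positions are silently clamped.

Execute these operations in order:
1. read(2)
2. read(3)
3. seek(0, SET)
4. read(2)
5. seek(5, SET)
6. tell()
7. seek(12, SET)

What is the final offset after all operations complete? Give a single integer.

After 1 (read(2)): returned 'OK', offset=2
After 2 (read(3)): returned 'DXJ', offset=5
After 3 (seek(0, SET)): offset=0
After 4 (read(2)): returned 'OK', offset=2
After 5 (seek(5, SET)): offset=5
After 6 (tell()): offset=5
After 7 (seek(12, SET)): offset=12

Answer: 12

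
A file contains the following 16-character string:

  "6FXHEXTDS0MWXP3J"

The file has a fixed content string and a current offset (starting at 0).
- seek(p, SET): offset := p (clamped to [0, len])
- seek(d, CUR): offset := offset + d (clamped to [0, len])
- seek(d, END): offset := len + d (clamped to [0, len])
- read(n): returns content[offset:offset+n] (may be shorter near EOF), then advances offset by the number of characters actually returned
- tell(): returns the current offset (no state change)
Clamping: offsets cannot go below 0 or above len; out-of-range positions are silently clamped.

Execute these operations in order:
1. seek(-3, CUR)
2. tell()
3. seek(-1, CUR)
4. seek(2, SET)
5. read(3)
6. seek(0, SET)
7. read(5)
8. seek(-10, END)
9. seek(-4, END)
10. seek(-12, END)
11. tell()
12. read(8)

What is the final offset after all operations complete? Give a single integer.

After 1 (seek(-3, CUR)): offset=0
After 2 (tell()): offset=0
After 3 (seek(-1, CUR)): offset=0
After 4 (seek(2, SET)): offset=2
After 5 (read(3)): returned 'XHE', offset=5
After 6 (seek(0, SET)): offset=0
After 7 (read(5)): returned '6FXHE', offset=5
After 8 (seek(-10, END)): offset=6
After 9 (seek(-4, END)): offset=12
After 10 (seek(-12, END)): offset=4
After 11 (tell()): offset=4
After 12 (read(8)): returned 'EXTDS0MW', offset=12

Answer: 12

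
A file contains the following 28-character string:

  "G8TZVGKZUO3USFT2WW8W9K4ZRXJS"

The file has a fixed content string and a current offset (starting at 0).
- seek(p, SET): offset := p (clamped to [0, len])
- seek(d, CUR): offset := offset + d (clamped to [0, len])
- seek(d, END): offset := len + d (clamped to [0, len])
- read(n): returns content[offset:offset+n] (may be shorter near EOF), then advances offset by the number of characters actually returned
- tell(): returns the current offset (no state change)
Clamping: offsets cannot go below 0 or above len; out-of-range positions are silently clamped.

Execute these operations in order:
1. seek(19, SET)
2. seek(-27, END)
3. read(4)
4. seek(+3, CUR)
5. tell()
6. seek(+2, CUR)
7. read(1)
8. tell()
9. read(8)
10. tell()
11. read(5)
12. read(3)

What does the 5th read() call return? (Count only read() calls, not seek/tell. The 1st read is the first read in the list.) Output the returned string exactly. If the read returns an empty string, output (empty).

Answer: RXJ

Derivation:
After 1 (seek(19, SET)): offset=19
After 2 (seek(-27, END)): offset=1
After 3 (read(4)): returned '8TZV', offset=5
After 4 (seek(+3, CUR)): offset=8
After 5 (tell()): offset=8
After 6 (seek(+2, CUR)): offset=10
After 7 (read(1)): returned '3', offset=11
After 8 (tell()): offset=11
After 9 (read(8)): returned 'USFT2WW8', offset=19
After 10 (tell()): offset=19
After 11 (read(5)): returned 'W9K4Z', offset=24
After 12 (read(3)): returned 'RXJ', offset=27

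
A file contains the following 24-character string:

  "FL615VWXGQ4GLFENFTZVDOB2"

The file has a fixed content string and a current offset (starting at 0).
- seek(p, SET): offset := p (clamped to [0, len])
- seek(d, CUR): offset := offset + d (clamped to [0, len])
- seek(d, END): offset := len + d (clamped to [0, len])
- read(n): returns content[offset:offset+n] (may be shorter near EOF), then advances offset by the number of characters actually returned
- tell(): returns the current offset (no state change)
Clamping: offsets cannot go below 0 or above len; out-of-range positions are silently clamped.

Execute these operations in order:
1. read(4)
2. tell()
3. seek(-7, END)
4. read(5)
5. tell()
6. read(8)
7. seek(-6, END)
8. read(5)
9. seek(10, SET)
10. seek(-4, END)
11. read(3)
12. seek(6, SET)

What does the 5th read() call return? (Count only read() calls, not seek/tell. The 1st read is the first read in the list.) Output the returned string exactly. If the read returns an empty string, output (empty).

Answer: DOB

Derivation:
After 1 (read(4)): returned 'FL61', offset=4
After 2 (tell()): offset=4
After 3 (seek(-7, END)): offset=17
After 4 (read(5)): returned 'TZVDO', offset=22
After 5 (tell()): offset=22
After 6 (read(8)): returned 'B2', offset=24
After 7 (seek(-6, END)): offset=18
After 8 (read(5)): returned 'ZVDOB', offset=23
After 9 (seek(10, SET)): offset=10
After 10 (seek(-4, END)): offset=20
After 11 (read(3)): returned 'DOB', offset=23
After 12 (seek(6, SET)): offset=6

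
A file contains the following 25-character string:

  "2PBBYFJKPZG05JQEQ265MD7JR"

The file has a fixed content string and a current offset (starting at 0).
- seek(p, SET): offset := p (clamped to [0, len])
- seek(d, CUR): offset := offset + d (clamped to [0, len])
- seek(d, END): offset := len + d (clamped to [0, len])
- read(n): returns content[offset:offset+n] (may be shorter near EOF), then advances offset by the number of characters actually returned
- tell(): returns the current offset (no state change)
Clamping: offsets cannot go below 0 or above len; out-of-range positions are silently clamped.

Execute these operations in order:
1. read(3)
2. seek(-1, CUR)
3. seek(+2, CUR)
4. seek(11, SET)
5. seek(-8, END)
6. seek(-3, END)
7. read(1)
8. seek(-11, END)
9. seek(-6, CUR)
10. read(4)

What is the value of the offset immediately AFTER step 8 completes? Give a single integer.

After 1 (read(3)): returned '2PB', offset=3
After 2 (seek(-1, CUR)): offset=2
After 3 (seek(+2, CUR)): offset=4
After 4 (seek(11, SET)): offset=11
After 5 (seek(-8, END)): offset=17
After 6 (seek(-3, END)): offset=22
After 7 (read(1)): returned '7', offset=23
After 8 (seek(-11, END)): offset=14

Answer: 14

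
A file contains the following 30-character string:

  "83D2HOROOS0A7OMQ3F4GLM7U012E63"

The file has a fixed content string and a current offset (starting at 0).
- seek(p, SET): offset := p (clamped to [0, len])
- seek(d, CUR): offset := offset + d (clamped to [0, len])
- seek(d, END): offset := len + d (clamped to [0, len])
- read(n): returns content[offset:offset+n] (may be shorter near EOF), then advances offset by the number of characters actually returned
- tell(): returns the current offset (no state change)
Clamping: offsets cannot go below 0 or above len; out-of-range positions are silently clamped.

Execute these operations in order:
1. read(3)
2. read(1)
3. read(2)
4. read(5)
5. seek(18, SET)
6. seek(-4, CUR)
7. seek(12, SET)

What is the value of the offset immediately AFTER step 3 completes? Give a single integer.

Answer: 6

Derivation:
After 1 (read(3)): returned '83D', offset=3
After 2 (read(1)): returned '2', offset=4
After 3 (read(2)): returned 'HO', offset=6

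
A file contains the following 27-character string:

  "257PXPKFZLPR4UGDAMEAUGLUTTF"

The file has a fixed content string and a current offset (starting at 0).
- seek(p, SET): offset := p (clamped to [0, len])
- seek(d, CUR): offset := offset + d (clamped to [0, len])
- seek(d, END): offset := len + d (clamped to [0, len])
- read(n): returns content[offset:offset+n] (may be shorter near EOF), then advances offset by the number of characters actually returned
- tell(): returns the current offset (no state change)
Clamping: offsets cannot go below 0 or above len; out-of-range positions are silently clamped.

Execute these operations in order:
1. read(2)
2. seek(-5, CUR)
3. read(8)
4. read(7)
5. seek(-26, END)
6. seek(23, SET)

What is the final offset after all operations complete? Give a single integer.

Answer: 23

Derivation:
After 1 (read(2)): returned '25', offset=2
After 2 (seek(-5, CUR)): offset=0
After 3 (read(8)): returned '257PXPKF', offset=8
After 4 (read(7)): returned 'ZLPR4UG', offset=15
After 5 (seek(-26, END)): offset=1
After 6 (seek(23, SET)): offset=23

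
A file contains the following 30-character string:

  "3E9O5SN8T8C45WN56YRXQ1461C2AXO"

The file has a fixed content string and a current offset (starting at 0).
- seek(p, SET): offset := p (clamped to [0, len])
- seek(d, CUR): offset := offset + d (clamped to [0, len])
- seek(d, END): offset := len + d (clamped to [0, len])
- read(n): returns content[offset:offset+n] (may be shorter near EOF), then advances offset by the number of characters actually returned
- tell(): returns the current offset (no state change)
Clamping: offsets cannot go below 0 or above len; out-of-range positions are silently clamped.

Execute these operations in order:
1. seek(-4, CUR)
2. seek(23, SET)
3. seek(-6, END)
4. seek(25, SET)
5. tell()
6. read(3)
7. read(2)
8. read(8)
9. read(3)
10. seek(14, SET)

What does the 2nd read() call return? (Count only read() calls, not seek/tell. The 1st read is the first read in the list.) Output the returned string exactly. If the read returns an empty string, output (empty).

After 1 (seek(-4, CUR)): offset=0
After 2 (seek(23, SET)): offset=23
After 3 (seek(-6, END)): offset=24
After 4 (seek(25, SET)): offset=25
After 5 (tell()): offset=25
After 6 (read(3)): returned 'C2A', offset=28
After 7 (read(2)): returned 'XO', offset=30
After 8 (read(8)): returned '', offset=30
After 9 (read(3)): returned '', offset=30
After 10 (seek(14, SET)): offset=14

Answer: XO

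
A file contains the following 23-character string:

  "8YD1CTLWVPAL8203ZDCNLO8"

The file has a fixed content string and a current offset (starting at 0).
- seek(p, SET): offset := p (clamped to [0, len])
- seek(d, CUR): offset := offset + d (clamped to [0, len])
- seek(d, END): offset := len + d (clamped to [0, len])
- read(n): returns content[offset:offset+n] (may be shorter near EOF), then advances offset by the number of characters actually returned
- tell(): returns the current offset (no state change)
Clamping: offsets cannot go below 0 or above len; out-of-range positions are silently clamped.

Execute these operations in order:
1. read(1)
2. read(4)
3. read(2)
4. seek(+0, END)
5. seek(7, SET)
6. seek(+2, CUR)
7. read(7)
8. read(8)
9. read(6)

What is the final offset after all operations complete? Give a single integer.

After 1 (read(1)): returned '8', offset=1
After 2 (read(4)): returned 'YD1C', offset=5
After 3 (read(2)): returned 'TL', offset=7
After 4 (seek(+0, END)): offset=23
After 5 (seek(7, SET)): offset=7
After 6 (seek(+2, CUR)): offset=9
After 7 (read(7)): returned 'PAL8203', offset=16
After 8 (read(8)): returned 'ZDCNLO8', offset=23
After 9 (read(6)): returned '', offset=23

Answer: 23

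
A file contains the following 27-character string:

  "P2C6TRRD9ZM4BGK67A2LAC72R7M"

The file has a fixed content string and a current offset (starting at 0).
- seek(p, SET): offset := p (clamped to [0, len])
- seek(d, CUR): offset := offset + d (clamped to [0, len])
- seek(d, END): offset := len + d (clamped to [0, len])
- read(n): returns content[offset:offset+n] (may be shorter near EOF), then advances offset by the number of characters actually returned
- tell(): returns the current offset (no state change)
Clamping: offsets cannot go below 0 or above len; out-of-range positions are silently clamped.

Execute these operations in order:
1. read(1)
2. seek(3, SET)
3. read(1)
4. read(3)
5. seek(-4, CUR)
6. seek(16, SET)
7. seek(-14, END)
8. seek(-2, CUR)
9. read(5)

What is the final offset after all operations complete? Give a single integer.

Answer: 16

Derivation:
After 1 (read(1)): returned 'P', offset=1
After 2 (seek(3, SET)): offset=3
After 3 (read(1)): returned '6', offset=4
After 4 (read(3)): returned 'TRR', offset=7
After 5 (seek(-4, CUR)): offset=3
After 6 (seek(16, SET)): offset=16
After 7 (seek(-14, END)): offset=13
After 8 (seek(-2, CUR)): offset=11
After 9 (read(5)): returned '4BGK6', offset=16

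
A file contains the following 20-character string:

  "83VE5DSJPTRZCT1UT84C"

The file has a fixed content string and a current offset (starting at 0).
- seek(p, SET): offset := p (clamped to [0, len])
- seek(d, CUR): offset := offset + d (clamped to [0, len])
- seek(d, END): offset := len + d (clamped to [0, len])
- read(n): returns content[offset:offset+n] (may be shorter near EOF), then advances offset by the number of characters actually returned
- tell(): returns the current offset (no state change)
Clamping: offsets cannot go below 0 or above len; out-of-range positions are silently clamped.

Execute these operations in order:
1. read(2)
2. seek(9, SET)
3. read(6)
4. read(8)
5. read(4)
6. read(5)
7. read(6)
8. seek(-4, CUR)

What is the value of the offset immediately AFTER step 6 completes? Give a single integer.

Answer: 20

Derivation:
After 1 (read(2)): returned '83', offset=2
After 2 (seek(9, SET)): offset=9
After 3 (read(6)): returned 'TRZCT1', offset=15
After 4 (read(8)): returned 'UT84C', offset=20
After 5 (read(4)): returned '', offset=20
After 6 (read(5)): returned '', offset=20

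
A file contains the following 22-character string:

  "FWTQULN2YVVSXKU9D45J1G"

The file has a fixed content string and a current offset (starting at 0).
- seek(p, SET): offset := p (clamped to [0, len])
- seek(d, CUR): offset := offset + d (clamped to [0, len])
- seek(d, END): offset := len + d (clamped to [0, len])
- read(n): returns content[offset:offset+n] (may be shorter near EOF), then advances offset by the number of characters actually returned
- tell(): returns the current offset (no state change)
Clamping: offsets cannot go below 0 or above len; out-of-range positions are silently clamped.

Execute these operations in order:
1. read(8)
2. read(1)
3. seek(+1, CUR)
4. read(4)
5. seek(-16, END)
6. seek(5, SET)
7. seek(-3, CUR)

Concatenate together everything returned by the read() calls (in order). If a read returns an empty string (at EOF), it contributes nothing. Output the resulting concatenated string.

Answer: FWTQULN2YVSXK

Derivation:
After 1 (read(8)): returned 'FWTQULN2', offset=8
After 2 (read(1)): returned 'Y', offset=9
After 3 (seek(+1, CUR)): offset=10
After 4 (read(4)): returned 'VSXK', offset=14
After 5 (seek(-16, END)): offset=6
After 6 (seek(5, SET)): offset=5
After 7 (seek(-3, CUR)): offset=2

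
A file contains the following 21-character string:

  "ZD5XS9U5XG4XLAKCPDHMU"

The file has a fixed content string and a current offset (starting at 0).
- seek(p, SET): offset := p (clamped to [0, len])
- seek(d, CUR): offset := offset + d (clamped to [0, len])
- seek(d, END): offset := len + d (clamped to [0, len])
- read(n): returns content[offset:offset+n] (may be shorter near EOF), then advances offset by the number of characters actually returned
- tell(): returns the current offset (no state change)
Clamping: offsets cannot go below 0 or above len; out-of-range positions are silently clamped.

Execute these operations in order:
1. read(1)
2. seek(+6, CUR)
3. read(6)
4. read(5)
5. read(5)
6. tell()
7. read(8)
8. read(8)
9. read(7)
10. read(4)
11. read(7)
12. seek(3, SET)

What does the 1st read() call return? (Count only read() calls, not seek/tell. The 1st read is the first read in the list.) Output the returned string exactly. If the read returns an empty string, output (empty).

Answer: Z

Derivation:
After 1 (read(1)): returned 'Z', offset=1
After 2 (seek(+6, CUR)): offset=7
After 3 (read(6)): returned '5XG4XL', offset=13
After 4 (read(5)): returned 'AKCPD', offset=18
After 5 (read(5)): returned 'HMU', offset=21
After 6 (tell()): offset=21
After 7 (read(8)): returned '', offset=21
After 8 (read(8)): returned '', offset=21
After 9 (read(7)): returned '', offset=21
After 10 (read(4)): returned '', offset=21
After 11 (read(7)): returned '', offset=21
After 12 (seek(3, SET)): offset=3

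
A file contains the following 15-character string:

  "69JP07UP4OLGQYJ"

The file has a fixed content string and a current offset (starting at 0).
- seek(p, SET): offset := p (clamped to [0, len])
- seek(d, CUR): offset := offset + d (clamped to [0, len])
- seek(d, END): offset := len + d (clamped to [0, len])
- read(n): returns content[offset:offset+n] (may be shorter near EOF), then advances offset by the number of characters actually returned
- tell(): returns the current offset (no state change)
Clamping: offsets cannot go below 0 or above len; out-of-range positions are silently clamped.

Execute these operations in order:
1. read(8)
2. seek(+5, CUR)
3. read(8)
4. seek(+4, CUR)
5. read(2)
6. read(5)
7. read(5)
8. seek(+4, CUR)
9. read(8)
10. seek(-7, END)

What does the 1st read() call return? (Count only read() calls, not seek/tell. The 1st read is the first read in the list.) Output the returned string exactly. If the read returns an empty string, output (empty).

After 1 (read(8)): returned '69JP07UP', offset=8
After 2 (seek(+5, CUR)): offset=13
After 3 (read(8)): returned 'YJ', offset=15
After 4 (seek(+4, CUR)): offset=15
After 5 (read(2)): returned '', offset=15
After 6 (read(5)): returned '', offset=15
After 7 (read(5)): returned '', offset=15
After 8 (seek(+4, CUR)): offset=15
After 9 (read(8)): returned '', offset=15
After 10 (seek(-7, END)): offset=8

Answer: 69JP07UP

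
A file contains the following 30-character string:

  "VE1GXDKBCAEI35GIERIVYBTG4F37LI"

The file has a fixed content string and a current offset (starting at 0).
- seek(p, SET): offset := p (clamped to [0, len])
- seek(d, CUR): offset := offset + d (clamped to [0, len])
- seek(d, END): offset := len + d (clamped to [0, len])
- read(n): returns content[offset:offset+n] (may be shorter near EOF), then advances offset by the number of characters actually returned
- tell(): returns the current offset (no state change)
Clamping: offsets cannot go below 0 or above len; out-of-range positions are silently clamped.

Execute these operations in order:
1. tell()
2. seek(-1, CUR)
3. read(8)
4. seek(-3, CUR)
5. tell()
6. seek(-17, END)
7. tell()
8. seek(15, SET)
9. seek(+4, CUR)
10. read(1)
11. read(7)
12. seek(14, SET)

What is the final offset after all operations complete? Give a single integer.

Answer: 14

Derivation:
After 1 (tell()): offset=0
After 2 (seek(-1, CUR)): offset=0
After 3 (read(8)): returned 'VE1GXDKB', offset=8
After 4 (seek(-3, CUR)): offset=5
After 5 (tell()): offset=5
After 6 (seek(-17, END)): offset=13
After 7 (tell()): offset=13
After 8 (seek(15, SET)): offset=15
After 9 (seek(+4, CUR)): offset=19
After 10 (read(1)): returned 'V', offset=20
After 11 (read(7)): returned 'YBTG4F3', offset=27
After 12 (seek(14, SET)): offset=14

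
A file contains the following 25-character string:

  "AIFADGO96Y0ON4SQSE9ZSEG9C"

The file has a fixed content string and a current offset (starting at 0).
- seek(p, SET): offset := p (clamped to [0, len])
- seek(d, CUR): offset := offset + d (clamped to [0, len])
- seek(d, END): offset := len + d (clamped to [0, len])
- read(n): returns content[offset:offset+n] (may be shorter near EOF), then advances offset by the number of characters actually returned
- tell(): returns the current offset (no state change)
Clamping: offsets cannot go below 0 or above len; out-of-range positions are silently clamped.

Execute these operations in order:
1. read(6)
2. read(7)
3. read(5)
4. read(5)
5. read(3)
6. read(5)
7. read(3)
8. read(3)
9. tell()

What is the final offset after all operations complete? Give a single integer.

Answer: 25

Derivation:
After 1 (read(6)): returned 'AIFADG', offset=6
After 2 (read(7)): returned 'O96Y0ON', offset=13
After 3 (read(5)): returned '4SQSE', offset=18
After 4 (read(5)): returned '9ZSEG', offset=23
After 5 (read(3)): returned '9C', offset=25
After 6 (read(5)): returned '', offset=25
After 7 (read(3)): returned '', offset=25
After 8 (read(3)): returned '', offset=25
After 9 (tell()): offset=25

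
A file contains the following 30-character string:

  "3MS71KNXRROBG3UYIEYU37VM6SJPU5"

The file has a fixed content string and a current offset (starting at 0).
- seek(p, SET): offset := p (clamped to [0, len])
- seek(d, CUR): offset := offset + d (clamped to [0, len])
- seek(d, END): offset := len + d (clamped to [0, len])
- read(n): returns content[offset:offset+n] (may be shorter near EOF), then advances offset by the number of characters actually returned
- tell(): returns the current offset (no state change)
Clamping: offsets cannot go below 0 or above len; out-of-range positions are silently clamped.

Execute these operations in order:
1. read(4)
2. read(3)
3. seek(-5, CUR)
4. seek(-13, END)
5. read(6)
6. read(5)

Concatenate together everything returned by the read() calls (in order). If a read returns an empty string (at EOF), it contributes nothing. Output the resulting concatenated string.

After 1 (read(4)): returned '3MS7', offset=4
After 2 (read(3)): returned '1KN', offset=7
After 3 (seek(-5, CUR)): offset=2
After 4 (seek(-13, END)): offset=17
After 5 (read(6)): returned 'EYU37V', offset=23
After 6 (read(5)): returned 'M6SJP', offset=28

Answer: 3MS71KNEYU37VM6SJP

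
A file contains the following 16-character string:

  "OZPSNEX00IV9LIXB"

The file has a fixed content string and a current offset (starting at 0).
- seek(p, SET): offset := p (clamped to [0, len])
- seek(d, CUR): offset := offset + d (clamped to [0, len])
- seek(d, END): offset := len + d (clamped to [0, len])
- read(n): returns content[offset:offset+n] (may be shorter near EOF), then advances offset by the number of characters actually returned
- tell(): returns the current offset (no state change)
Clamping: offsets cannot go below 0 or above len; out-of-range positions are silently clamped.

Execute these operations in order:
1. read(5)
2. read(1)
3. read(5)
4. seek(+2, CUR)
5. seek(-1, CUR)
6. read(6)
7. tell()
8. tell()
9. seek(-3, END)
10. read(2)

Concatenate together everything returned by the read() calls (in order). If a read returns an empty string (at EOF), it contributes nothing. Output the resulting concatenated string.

After 1 (read(5)): returned 'OZPSN', offset=5
After 2 (read(1)): returned 'E', offset=6
After 3 (read(5)): returned 'X00IV', offset=11
After 4 (seek(+2, CUR)): offset=13
After 5 (seek(-1, CUR)): offset=12
After 6 (read(6)): returned 'LIXB', offset=16
After 7 (tell()): offset=16
After 8 (tell()): offset=16
After 9 (seek(-3, END)): offset=13
After 10 (read(2)): returned 'IX', offset=15

Answer: OZPSNEX00IVLIXBIX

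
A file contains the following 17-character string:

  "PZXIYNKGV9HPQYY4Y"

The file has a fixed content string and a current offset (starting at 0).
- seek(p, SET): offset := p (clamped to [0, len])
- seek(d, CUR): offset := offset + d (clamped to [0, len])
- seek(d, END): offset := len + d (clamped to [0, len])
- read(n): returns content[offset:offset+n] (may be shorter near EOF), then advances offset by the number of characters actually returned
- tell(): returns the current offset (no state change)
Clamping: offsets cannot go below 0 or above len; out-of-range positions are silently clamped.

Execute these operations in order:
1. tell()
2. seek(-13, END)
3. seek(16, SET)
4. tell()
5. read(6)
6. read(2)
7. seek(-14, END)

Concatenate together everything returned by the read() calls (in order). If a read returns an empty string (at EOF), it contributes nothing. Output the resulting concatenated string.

Answer: Y

Derivation:
After 1 (tell()): offset=0
After 2 (seek(-13, END)): offset=4
After 3 (seek(16, SET)): offset=16
After 4 (tell()): offset=16
After 5 (read(6)): returned 'Y', offset=17
After 6 (read(2)): returned '', offset=17
After 7 (seek(-14, END)): offset=3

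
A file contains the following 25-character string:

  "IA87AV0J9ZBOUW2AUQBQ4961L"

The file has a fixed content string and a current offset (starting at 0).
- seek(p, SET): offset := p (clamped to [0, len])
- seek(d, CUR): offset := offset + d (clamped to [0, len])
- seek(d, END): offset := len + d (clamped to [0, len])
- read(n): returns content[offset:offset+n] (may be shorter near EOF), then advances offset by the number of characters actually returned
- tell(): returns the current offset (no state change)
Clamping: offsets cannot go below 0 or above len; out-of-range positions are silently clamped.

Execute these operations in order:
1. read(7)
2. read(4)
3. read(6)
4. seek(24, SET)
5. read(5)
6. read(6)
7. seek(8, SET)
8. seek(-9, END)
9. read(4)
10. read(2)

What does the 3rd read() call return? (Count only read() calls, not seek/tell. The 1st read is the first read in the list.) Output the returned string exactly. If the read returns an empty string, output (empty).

Answer: OUW2AU

Derivation:
After 1 (read(7)): returned 'IA87AV0', offset=7
After 2 (read(4)): returned 'J9ZB', offset=11
After 3 (read(6)): returned 'OUW2AU', offset=17
After 4 (seek(24, SET)): offset=24
After 5 (read(5)): returned 'L', offset=25
After 6 (read(6)): returned '', offset=25
After 7 (seek(8, SET)): offset=8
After 8 (seek(-9, END)): offset=16
After 9 (read(4)): returned 'UQBQ', offset=20
After 10 (read(2)): returned '49', offset=22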